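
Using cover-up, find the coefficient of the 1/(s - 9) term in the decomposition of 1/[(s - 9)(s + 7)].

Cover (s - 9), set s=9: 1/((s + 7) at s=9) = 1/(16) = 1/16


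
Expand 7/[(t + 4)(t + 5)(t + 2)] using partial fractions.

Using cover-up method: A = -7/2, B = 7/3, C = 7/6
Result: (-7/2)/(t + 4) + (7/3)/(t + 5) + (7/6)/(t + 2)


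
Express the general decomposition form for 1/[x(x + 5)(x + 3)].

Three distinct linear factors: P/x + Q/(x + 5) + R/(x + 3)


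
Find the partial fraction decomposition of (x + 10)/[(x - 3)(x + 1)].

At x=3: A = (1·3 + 10)/(3 + 1) = 13/4. At x=-1: B = (1·(-1) + 10)/(-1 - 3) = -9/4
Result: (13/4)/(x - 3) - (9/4)/(x + 1)


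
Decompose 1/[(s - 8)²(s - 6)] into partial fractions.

Cover-up at s=6: γ = 1/(6 - 8)² = 1/4. Cover-up at s=8: β = 1/(8 - 6) = 1/2. Comparing s² coeff: α = -γ = -1/4
Result: (-1/4)/(s - 8) + (1/2)/(s - 8)² + (1/4)/(s - 6)


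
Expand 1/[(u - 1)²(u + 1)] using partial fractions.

Cover-up at u=-1: C = 1/(-1 - 1)² = 1/4. Cover-up at u=1: B = 1/(1 + 1) = 1/2. Comparing u² coeff: A = -C = -1/4
Result: (-1/4)/(u - 1) + (1/2)/(u - 1)² + (1/4)/(u + 1)


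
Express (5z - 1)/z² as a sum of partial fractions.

(5z - 1) = Pz + Q. At z = 0: Q = 5·0 - 1 = -1. Coeff of z: P = 5
Result: 5/z - 1/z²


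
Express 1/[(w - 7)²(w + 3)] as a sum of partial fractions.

Cover-up at w=-3: C = 1/(-3 - 7)² = 1/100. Cover-up at w=7: B = 1/(7 + 3) = 1/10. Comparing w² coeff: A = -C = -1/100
Result: (-1/100)/(w - 7) + (1/10)/(w - 7)² + (1/100)/(w + 3)


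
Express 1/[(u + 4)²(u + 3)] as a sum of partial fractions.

Cover-up at u=-3: C = 1/(-3 + 4)² = 1. Cover-up at u=-4: B = 1/(-4 + 3) = -1. Comparing u² coeff: A = -C = -1
Result: -1/(u + 4) - 1/(u + 4)² + 1/(u + 3)


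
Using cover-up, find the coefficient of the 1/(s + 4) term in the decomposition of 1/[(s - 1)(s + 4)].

Cover (s + 4), set s=-4: 1/((s - 1) at s=-4) = 1/(-5) = -1/5


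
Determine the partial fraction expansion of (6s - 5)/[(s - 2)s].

At s=2: A = (6·2 - 5)/(2 - 0) = 7/2. At s=0: B = (6·0 - 5)/(0 - 2) = 5/2
Result: (7/2)/(s - 2) + (5/2)/s


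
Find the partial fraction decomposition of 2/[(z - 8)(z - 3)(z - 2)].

Using cover-up method: α = 1/15, β = -2/5, γ = 1/3
Result: (1/15)/(z - 8) - (2/5)/(z - 3) + (1/3)/(z - 2)


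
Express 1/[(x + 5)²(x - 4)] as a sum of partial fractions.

Cover-up at x=4: C = 1/(4 + 5)² = 1/81. Cover-up at x=-5: B = 1/(-5 - 4) = -1/9. Comparing x² coeff: A = -C = -1/81
Result: (-1/81)/(x + 5) - (1/9)/(x + 5)² + (1/81)/(x - 4)


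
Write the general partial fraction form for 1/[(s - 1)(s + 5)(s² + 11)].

Two linear + quadratic: P/(s - 1) + Q/(s + 5) + (Rs + S)/(s² + 11)


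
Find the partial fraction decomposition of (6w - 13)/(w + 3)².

(6w - 13) = α(w + 3) + β. At w = -3: β = 6·(-3) - 13 = -31. Coeff of w: α = 6
Result: 6/(w + 3) - 31/(w + 3)²


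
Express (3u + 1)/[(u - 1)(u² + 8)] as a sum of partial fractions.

At u=1: P = (3·1 + 1)/(1² + 8) = 4/9. Q = -P = -4/9, R = 3 - 1·P = 23/9
Result: (4/9)/(u - 1) - ((4/9)u - 23/9)/(u² + 8)


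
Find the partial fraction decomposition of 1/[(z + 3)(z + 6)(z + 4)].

Using cover-up method: A = 1/3, B = 1/6, C = -1/2
Result: (1/3)/(z + 3) + (1/6)/(z + 6) - (1/2)/(z + 4)


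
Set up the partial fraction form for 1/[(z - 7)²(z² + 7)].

Repeated linear + quadratic: A/(z - 7) + B/(z - 7)² + (Cz + D)/(z² + 7)


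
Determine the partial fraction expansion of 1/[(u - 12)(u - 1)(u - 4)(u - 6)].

Using Heaviside cover-up: (1/528)/(u - 12) - (1/165)/(u - 1) + (1/48)/(u - 4) - (1/60)/(u - 6)


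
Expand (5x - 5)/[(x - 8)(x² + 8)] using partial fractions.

At x=8: A = (5·8 - 5)/(8² + 8) = 35/72. B = -A = -35/72, C = 5 - 8·A = 10/9
Result: (35/72)/(x - 8) - ((35/72)x - 10/9)/(x² + 8)


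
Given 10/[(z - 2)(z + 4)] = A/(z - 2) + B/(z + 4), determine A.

Cover-up at z = 2: A = 10/(2 + 4) = 10/6 = 5/3


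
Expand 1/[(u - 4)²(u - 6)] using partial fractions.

Cover-up at u=6: C = 1/(6 - 4)² = 1/4. Cover-up at u=4: B = 1/(4 - 6) = -1/2. Comparing u² coeff: A = -C = -1/4
Result: (-1/4)/(u - 4) - (1/2)/(u - 4)² + (1/4)/(u - 6)


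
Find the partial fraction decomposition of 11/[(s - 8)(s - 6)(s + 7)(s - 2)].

Using Heaviside cover-up: (11/180)/(s - 8) - (11/104)/(s - 6) - (11/1755)/(s + 7) + (11/216)/(s - 2)


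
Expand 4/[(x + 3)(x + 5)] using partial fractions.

4/(x + 3)(x + 5) = P/(x + 3) + Q/(x + 5). P = 4/(-3 + 5) = 2, Q = 4/(-5 + 3) = -2
Result: 2/(x + 3) - 2/(x + 5)


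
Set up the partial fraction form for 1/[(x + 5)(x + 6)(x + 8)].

Three distinct linear factors: α/(x + 5) + β/(x + 6) + γ/(x + 8)


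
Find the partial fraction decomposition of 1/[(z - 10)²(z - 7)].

Cover-up at z=7: R = 1/(7 - 10)² = 1/9. Cover-up at z=10: Q = 1/(10 - 7) = 1/3. Comparing z² coeff: P = -R = -1/9
Result: (-1/9)/(z - 10) + (1/3)/(z - 10)² + (1/9)/(z - 7)


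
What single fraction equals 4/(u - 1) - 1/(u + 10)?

Common denominator (u - 1)(u + 10). Numerator: 4(u + 10) - 1(u - 1) = (4u + 40) - (u - 1) = 3u + 41
Result: (3u + 41)/[(u - 1)(u + 10)]


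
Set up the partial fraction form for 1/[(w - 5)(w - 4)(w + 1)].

Three distinct linear factors: P/(w - 5) + Q/(w - 4) + R/(w + 1)


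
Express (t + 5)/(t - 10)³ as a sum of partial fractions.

(t + 5) = P(t - 10)² + Q(t - 10) + R. At t = 10: R = 1·10 + 5 = 15. Coefficients: P = 0, Q = 1
Result: 1/(t - 10)² + 15/(t - 10)³


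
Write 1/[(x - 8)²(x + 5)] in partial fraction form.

Cover-up at x=-5: γ = 1/(-5 - 8)² = 1/169. Cover-up at x=8: β = 1/(8 + 5) = 1/13. Comparing x² coeff: α = -γ = -1/169
Result: (-1/169)/(x - 8) + (1/13)/(x - 8)² + (1/169)/(x + 5)


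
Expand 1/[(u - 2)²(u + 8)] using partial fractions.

Cover-up at u=-8: γ = 1/(-8 - 2)² = 1/100. Cover-up at u=2: β = 1/(2 + 8) = 1/10. Comparing u² coeff: α = -γ = -1/100
Result: (-1/100)/(u - 2) + (1/10)/(u - 2)² + (1/100)/(u + 8)


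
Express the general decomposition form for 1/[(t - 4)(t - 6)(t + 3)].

Three distinct linear factors: α/(t - 4) + β/(t - 6) + γ/(t + 3)


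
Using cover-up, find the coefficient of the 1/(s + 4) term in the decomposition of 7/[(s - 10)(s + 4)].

Cover (s + 4), set s=-4: 7/((s - 10) at s=-4) = 7/(-14) = -1/2


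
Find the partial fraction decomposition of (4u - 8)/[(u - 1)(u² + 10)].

At u=1: α = (4·1 - 8)/(1² + 10) = -4/11. β = -α = 4/11, γ = 4 - 1·α = 48/11
Result: (-4/11)/(u - 1) + ((4/11)u + 48/11)/(u² + 10)


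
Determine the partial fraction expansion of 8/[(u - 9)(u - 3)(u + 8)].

Using cover-up method: α = 4/51, β = -4/33, γ = 8/187
Result: (4/51)/(u - 9) - (4/33)/(u - 3) + (8/187)/(u + 8)


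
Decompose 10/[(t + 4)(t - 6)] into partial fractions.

10/(t + 4)(t - 6) = A/(t + 4) + B/(t - 6). A = 10/(-4 - 6) = -1, B = 10/(6 + 4) = 1
Result: -1/(t + 4) + 1/(t - 6)


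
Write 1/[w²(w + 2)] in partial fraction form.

Cover-up at w=-2: C = 1/(-2 - 0)² = 1/4. Cover-up at w=0: B = 1/(0 + 2) = 1/2. Comparing w² coeff: A = -C = -1/4
Result: (-1/4)/w + (1/2)/w² + (1/4)/(w + 2)


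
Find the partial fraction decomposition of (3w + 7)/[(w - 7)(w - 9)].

At w=7: α = (3·7 + 7)/(7 - 9) = -14. At w=9: β = (3·9 + 7)/(9 - 7) = 17
Result: -14/(w - 7) + 17/(w - 9)


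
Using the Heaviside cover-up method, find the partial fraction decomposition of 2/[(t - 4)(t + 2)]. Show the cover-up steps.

Cover (t - 4): set t=4, get α = 2/(4 + 2) = 1/3. Cover (t + 2): set t=-2, get β = 2/(-2 - 4) = -1/3.
Result: (1/3)/(t - 4) - (1/3)/(t + 2)


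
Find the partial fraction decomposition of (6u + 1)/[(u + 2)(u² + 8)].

At u=-2: α = (6·(-2) + 1)/((-2)² + 8) = -11/12. β = -α = 11/12, γ = 6 - (-2)·α = 25/6
Result: (-11/12)/(u + 2) + ((11/12)u + 25/6)/(u² + 8)


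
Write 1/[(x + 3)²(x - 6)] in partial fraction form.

Cover-up at x=6: C = 1/(6 + 3)² = 1/81. Cover-up at x=-3: B = 1/(-3 - 6) = -1/9. Comparing x² coeff: A = -C = -1/81
Result: (-1/81)/(x + 3) - (1/9)/(x + 3)² + (1/81)/(x - 6)


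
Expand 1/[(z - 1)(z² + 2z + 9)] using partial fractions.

Cover-up at z = 1: A = 1/(1² + 2·1 + 9) = 1/12. Then B = -A = -1/12, C = -A·(2 + 1) = -1/4
Result: (1/12)/(z - 1) - ((1/12)z + 1/4)/(z² + 2z + 9)


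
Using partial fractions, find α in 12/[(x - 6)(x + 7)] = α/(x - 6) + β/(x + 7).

Cover-up at x = 6: α = 12/(6 + 7) = 12/13


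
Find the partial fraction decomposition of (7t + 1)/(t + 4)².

(7t + 1) = P(t + 4) + Q. At t = -4: Q = 7·(-4) + 1 = -27. Coeff of t: P = 7
Result: 7/(t + 4) - 27/(t + 4)²


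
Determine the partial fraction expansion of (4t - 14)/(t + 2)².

(4t - 14) = α(t + 2) + β. At t = -2: β = 4·(-2) - 14 = -22. Coeff of t: α = 4
Result: 4/(t + 2) - 22/(t + 2)²


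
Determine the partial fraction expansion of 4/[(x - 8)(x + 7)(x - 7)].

Using cover-up method: A = 4/15, B = 2/105, C = -2/7
Result: (4/15)/(x - 8) + (2/105)/(x + 7) - (2/7)/(x - 7)


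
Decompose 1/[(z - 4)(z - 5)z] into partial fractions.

Using cover-up method: α = -1/4, β = 1/5, γ = 1/20
Result: (-1/4)/(z - 4) + (1/5)/(z - 5) + (1/20)/z


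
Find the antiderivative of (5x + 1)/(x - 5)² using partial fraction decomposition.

Decompose: α = 5, β = 5·5 + 1 = 26, so (5x + 1)/(x - 5)² = 5/(x - 5) + 26/(x - 5)². Integrate: ∫ α/(x - 5) dx = 5 ln|(x - 5)|; ∫ β/(x - 5)² dx = -26/(x - 5). Sum: 5 ln|(x - 5)| - 26/(x - 5) + C


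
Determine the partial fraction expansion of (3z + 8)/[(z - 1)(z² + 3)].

At z=1: α = (3·1 + 8)/(1² + 3) = 11/4. β = -α = -11/4, γ = 3 - 1·α = 1/4
Result: (11/4)/(z - 1) - ((11/4)z - 1/4)/(z² + 3)


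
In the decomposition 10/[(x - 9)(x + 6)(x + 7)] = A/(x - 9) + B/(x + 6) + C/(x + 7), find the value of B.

Cover-up at x = -6: B = 10/[(-6 - 9)(-6 + 7)] = 10/[(-15)(1)] = -10/15 = -2/3


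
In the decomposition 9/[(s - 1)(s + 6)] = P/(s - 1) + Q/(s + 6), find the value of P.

Cover-up at s = 1: P = 9/(1 + 6) = 9/7


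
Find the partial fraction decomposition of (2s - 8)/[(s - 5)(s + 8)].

At s=5: α = (2·5 - 8)/(5 + 8) = 2/13. At s=-8: β = (2·(-8) - 8)/(-8 - 5) = 24/13
Result: (2/13)/(s - 5) + (24/13)/(s + 8)


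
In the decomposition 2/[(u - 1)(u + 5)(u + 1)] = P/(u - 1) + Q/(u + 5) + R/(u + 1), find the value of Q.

Cover-up at u = -5: Q = 2/[(-5 - 1)(-5 + 1)] = 2/[(-6)(-4)] = 2/24 = 1/12


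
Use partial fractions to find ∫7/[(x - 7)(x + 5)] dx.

Decompose: 7/[(x - 7)(x + 5)] = (7/12)/(x - 7) - (7/12)/(x + 5). Integrate each term: (7/12) ln|(x - 7)| - (7/12) ln|(x + 5)| + C


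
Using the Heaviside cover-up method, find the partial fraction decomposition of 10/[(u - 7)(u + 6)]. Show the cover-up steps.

Cover (u - 7): set u=7, get P = 10/(7 + 6) = 10/13. Cover (u + 6): set u=-6, get Q = 10/(-6 - 7) = -10/13.
Result: (10/13)/(u - 7) - (10/13)/(u + 6)


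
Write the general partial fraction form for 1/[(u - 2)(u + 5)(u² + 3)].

Two linear + quadratic: P/(u - 2) + Q/(u + 5) + (Ru + S)/(u² + 3)


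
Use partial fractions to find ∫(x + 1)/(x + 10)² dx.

Decompose: P = 1, Q = 1·(-10) + 1 = -9, so (x + 1)/(x + 10)² = 1/(x + 10) - 9/(x + 10)². Integrate: ∫ P/(x + 10) dx = ln|(x + 10)|; ∫ Q/(x + 10)² dx = 9/(x + 10). Sum: ln|(x + 10)| + 9/(x + 10) + C


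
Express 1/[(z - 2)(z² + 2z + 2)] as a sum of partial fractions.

Cover-up at z = 2: α = 1/(2² + 2·2 + 2) = 1/10. Then β = -α = -1/10, γ = -α·(2 + 2) = -2/5
Result: (1/10)/(z - 2) - ((1/10)z + 2/5)/(z² + 2z + 2)


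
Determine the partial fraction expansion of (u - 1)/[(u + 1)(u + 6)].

At u=-1: A = (1·(-1) - 1)/(-1 + 6) = -2/5. At u=-6: B = (1·(-6) - 1)/(-6 + 1) = 7/5
Result: (-2/5)/(u + 1) + (7/5)/(u + 6)


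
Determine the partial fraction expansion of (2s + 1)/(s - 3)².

(2s + 1) = P(s - 3) + Q. At s = 3: Q = 2·3 + 1 = 7. Coeff of s: P = 2
Result: 2/(s - 3) + 7/(s - 3)²


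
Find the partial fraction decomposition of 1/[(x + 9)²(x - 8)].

Cover-up at x=8: γ = 1/(8 + 9)² = 1/289. Cover-up at x=-9: β = 1/(-9 - 8) = -1/17. Comparing x² coeff: α = -γ = -1/289
Result: (-1/289)/(x + 9) - (1/17)/(x + 9)² + (1/289)/(x - 8)


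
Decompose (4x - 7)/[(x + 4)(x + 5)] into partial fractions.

At x=-4: α = (4·(-4) - 7)/(-4 + 5) = -23. At x=-5: β = (4·(-5) - 7)/(-5 + 4) = 27
Result: -23/(x + 4) + 27/(x + 5)


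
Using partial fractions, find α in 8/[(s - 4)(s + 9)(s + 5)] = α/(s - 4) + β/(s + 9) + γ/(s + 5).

Cover-up at s = 4: α = 8/[(4 + 9)(4 + 5)] = 8/[(13)(9)] = 8/117


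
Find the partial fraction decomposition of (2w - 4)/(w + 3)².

(2w - 4) = α(w + 3) + β. At w = -3: β = 2·(-3) - 4 = -10. Coeff of w: α = 2
Result: 2/(w + 3) - 10/(w + 3)²


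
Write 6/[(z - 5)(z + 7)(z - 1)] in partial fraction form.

Using cover-up method: α = 1/8, β = 1/16, γ = -3/16
Result: (1/8)/(z - 5) + (1/16)/(z + 7) - (3/16)/(z - 1)


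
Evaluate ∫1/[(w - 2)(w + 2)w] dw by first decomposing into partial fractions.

Cover-up: P = 1/8, Q = 1/8, R = -1/4. Decomposition: (1/8)/(w - 2) + (1/8)/(w + 2) - (1/4)/w. Integrate each term: (1/8) ln|(w - 2)| + (1/8) ln|(w + 2)| - (1/4) ln|w| + C


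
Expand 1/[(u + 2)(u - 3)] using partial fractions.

1/(u + 2)(u - 3) = A/(u + 2) + B/(u - 3). A = 1/(-2 - 3) = -1/5, B = 1/(3 + 2) = 1/5
Result: (-1/5)/(u + 2) + (1/5)/(u - 3)


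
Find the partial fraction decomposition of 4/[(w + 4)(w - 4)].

4/(w + 4)(w - 4) = α/(w + 4) + β/(w - 4). α = 4/(-4 - 4) = -1/2, β = 4/(4 + 4) = 1/2
Result: (-1/2)/(w + 4) + (1/2)/(w - 4)


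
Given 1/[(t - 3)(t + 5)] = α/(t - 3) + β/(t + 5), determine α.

Cover-up at t = 3: α = 1/(3 + 5) = 1/8


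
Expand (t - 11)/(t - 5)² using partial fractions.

(t - 11) = P(t - 5) + Q. At t = 5: Q = 1·5 - 11 = -6. Coeff of t: P = 1
Result: 1/(t - 5) - 6/(t - 5)²


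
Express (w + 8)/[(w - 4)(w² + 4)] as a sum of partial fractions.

At w=4: A = (1·4 + 8)/(4² + 4) = 3/5. B = -A = -3/5, C = 1 - 4·A = -7/5
Result: (3/5)/(w - 4) - ((3/5)w + 7/5)/(w² + 4)


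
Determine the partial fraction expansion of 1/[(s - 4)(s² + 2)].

Cover-up at s = 4: α = 1/(4² + 2) = 1/18. Then β = -α = -1/18, γ = -α·(0 + 4) = -2/9
Result: (1/18)/(s - 4) - ((1/18)s + 2/9)/(s² + 2)


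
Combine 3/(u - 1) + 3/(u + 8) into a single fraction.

Common denominator (u - 1)(u + 8). Numerator: 3(u + 8) + 3(u - 1) = (3u + 24) + (3u - 3) = 6u + 21
Result: (6u + 21)/[(u - 1)(u + 8)]


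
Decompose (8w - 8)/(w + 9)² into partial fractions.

(8w - 8) = A(w + 9) + B. At w = -9: B = 8·(-9) - 8 = -80. Coeff of w: A = 8
Result: 8/(w + 9) - 80/(w + 9)²


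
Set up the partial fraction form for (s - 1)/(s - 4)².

Repeated linear factor: A/(s - 4) + B/(s - 4)²


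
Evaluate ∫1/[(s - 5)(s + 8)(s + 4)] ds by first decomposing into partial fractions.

Cover-up: A = 1/117, B = 1/52, C = -1/36. Decomposition: (1/117)/(s - 5) + (1/52)/(s + 8) - (1/36)/(s + 4). Integrate each term: (1/117) ln|(s - 5)| + (1/52) ln|(s + 8)| - (1/36) ln|(s + 4)| + C


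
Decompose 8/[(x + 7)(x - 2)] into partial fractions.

8/(x + 7)(x - 2) = P/(x + 7) + Q/(x - 2). P = 8/(-7 - 2) = -8/9, Q = 8/(2 + 7) = 8/9
Result: (-8/9)/(x + 7) + (8/9)/(x - 2)


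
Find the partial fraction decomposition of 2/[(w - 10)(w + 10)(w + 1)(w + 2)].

Using Heaviside cover-up: (1/1320)/(w - 10) - (1/720)/(w + 10) - (2/99)/(w + 1) + (1/48)/(w + 2)


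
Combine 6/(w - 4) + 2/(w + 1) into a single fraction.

Common denominator (w - 4)(w + 1). Numerator: 6(w + 1) + 2(w - 4) = (6w + 6) + (2w - 8) = 8w - 2
Result: (8w - 2)/[(w - 4)(w + 1)]


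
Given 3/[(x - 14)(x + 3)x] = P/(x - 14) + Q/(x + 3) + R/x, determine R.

Cover-up at x = 0: R = 3/[(0 - 14)(0 + 3)] = 3/[(-14)(3)] = -3/42 = -1/14


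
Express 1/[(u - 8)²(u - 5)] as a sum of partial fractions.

Cover-up at u=5: R = 1/(5 - 8)² = 1/9. Cover-up at u=8: Q = 1/(8 - 5) = 1/3. Comparing u² coeff: P = -R = -1/9
Result: (-1/9)/(u - 8) + (1/3)/(u - 8)² + (1/9)/(u - 5)


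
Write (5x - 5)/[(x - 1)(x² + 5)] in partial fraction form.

At x=1: A = (5·1 - 5)/(1² + 5) = 0. B = -A = 0, C = 5 - 1·A = 5
Result: (5)/(x² + 5)


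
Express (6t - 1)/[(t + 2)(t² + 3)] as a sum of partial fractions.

At t=-2: A = (6·(-2) - 1)/((-2)² + 3) = -13/7. B = -A = 13/7, C = 6 - (-2)·A = 16/7
Result: (-13/7)/(t + 2) + ((13/7)t + 16/7)/(t² + 3)


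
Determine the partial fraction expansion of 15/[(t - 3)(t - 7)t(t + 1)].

Using Heaviside cover-up: (-5/16)/(t - 3) + (15/224)/(t - 7) + (5/7)/t - (15/32)/(t + 1)


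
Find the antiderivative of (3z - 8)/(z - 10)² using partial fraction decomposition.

Decompose: A = 3, B = 3·10 - 8 = 22, so (3z - 8)/(z - 10)² = 3/(z - 10) + 22/(z - 10)². Integrate: ∫ A/(z - 10) dz = 3 ln|(z - 10)|; ∫ B/(z - 10)² dz = -22/(z - 10). Sum: 3 ln|(z - 10)| - 22/(z - 10) + C


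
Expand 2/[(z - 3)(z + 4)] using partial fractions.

2/(z - 3)(z + 4) = α/(z - 3) + β/(z + 4). α = 2/(3 + 4) = 2/7, β = 2/(-4 - 3) = -2/7
Result: (2/7)/(z - 3) - (2/7)/(z + 4)


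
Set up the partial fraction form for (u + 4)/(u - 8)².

Repeated linear factor: α/(u - 8) + β/(u - 8)²


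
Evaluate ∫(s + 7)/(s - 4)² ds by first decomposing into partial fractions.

Decompose: P = 1, Q = 1·4 + 7 = 11, so (s + 7)/(s - 4)² = 1/(s - 4) + 11/(s - 4)². Integrate: ∫ P/(s - 4) ds = ln|(s - 4)|; ∫ Q/(s - 4)² ds = -11/(s - 4). Sum: ln|(s - 4)| - 11/(s - 4) + C


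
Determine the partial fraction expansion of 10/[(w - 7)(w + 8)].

10/(w - 7)(w + 8) = A/(w - 7) + B/(w + 8). A = 10/(7 + 8) = 2/3, B = 10/(-8 - 7) = -2/3
Result: (2/3)/(w - 7) - (2/3)/(w + 8)


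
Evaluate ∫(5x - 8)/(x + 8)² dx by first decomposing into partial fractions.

Decompose: A = 5, B = 5·(-8) - 8 = -48, so (5x - 8)/(x + 8)² = 5/(x + 8) - 48/(x + 8)². Integrate: ∫ A/(x + 8) dx = 5 ln|(x + 8)|; ∫ B/(x + 8)² dx = 48/(x + 8). Sum: 5 ln|(x + 8)| + 48/(x + 8) + C


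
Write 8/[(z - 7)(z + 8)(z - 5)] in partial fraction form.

Using cover-up method: α = 4/15, β = 8/195, γ = -4/13
Result: (4/15)/(z - 7) + (8/195)/(z + 8) - (4/13)/(z - 5)


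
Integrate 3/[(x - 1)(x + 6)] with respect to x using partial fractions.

Decompose: 3/[(x - 1)(x + 6)] = (3/7)/(x - 1) - (3/7)/(x + 6). Integrate each term: (3/7) ln|(x - 1)| - (3/7) ln|(x + 6)| + C


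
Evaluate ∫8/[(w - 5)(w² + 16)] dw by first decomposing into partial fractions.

Cover-up at w=5: P = 8/(5²+16) = 8/41. Coeff matching: Q = -8/41, R = -40/41. Decomposition: (8/41)/(w - 5) - ((8/41)w + 40/41)/(w² + 16). Integrate: linear → ln, quadratic → (1/2)ln + arctan: (8/41) ln|(w - 5)| - (4/41) ln(w² + 16) - (10/41) arctan(w/4) + C


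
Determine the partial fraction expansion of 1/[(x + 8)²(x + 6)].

Cover-up at x=-6: γ = 1/(-6 + 8)² = 1/4. Cover-up at x=-8: β = 1/(-8 + 6) = -1/2. Comparing x² coeff: α = -γ = -1/4
Result: (-1/4)/(x + 8) - (1/2)/(x + 8)² + (1/4)/(x + 6)


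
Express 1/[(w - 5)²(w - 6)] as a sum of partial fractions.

Cover-up at w=6: C = 1/(6 - 5)² = 1. Cover-up at w=5: B = 1/(5 - 6) = -1. Comparing w² coeff: A = -C = -1
Result: -1/(w - 5) - 1/(w - 5)² + 1/(w - 6)


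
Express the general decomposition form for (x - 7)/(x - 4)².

Repeated linear factor: A/(x - 4) + B/(x - 4)²


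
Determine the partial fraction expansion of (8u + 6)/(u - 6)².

(8u + 6) = A(u - 6) + B. At u = 6: B = 8·6 + 6 = 54. Coeff of u: A = 8
Result: 8/(u - 6) + 54/(u - 6)²


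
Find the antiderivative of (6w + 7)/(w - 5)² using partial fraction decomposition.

Decompose: A = 6, B = 6·5 + 7 = 37, so (6w + 7)/(w - 5)² = 6/(w - 5) + 37/(w - 5)². Integrate: ∫ A/(w - 5) dw = 6 ln|(w - 5)|; ∫ B/(w - 5)² dw = -37/(w - 5). Sum: 6 ln|(w - 5)| - 37/(w - 5) + C


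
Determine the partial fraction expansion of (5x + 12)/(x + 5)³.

(5x + 12) = A(x + 5)² + B(x + 5) + C. At x = -5: C = 5·(-5) + 12 = -13. Coefficients: A = 0, B = 5
Result: 5/(x + 5)² - 13/(x + 5)³


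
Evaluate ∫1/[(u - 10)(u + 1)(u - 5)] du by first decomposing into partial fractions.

Cover-up: A = 1/55, B = 1/66, C = -1/30. Decomposition: (1/55)/(u - 10) + (1/66)/(u + 1) - (1/30)/(u - 5). Integrate each term: (1/55) ln|(u - 10)| + (1/66) ln|(u + 1)| - (1/30) ln|(u - 5)| + C


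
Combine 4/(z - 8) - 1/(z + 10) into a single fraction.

Common denominator (z - 8)(z + 10). Numerator: 4(z + 10) - 1(z - 8) = (4z + 40) - (z - 8) = 3z + 48
Result: (3z + 48)/[(z - 8)(z + 10)]


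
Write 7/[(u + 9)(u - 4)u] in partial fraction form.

Using cover-up method: P = 7/117, Q = 7/52, R = -7/36
Result: (7/117)/(u + 9) + (7/52)/(u - 4) - (7/36)/u


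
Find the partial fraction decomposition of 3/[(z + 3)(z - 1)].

3/(z + 3)(z - 1) = A/(z + 3) + B/(z - 1). A = 3/(-3 - 1) = -3/4, B = 3/(1 + 3) = 3/4
Result: (-3/4)/(z + 3) + (3/4)/(z - 1)


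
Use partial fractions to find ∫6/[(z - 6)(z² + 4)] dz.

Cover-up at z=6: A = 6/(6²+4) = 3/20. Coeff matching: B = -3/20, C = -9/10. Decomposition: (3/20)/(z - 6) - ((3/20)z + 9/10)/(z² + 4). Integrate: linear → ln, quadratic → (1/2)ln + arctan: (3/20) ln|(z - 6)| - (3/40) ln(z² + 4) - (9/20) arctan(z/2) + C


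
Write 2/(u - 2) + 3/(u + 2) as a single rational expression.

Common denominator (u - 2)(u + 2). Numerator: 2(u + 2) + 3(u - 2) = (2u + 4) + (3u - 6) = 5u - 2
Result: (5u - 2)/[(u - 2)(u + 2)]


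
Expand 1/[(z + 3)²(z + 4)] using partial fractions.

Cover-up at z=-4: C = 1/(-4 + 3)² = 1. Cover-up at z=-3: B = 1/(-3 + 4) = 1. Comparing z² coeff: A = -C = -1
Result: -1/(z + 3) + 1/(z + 3)² + 1/(z + 4)


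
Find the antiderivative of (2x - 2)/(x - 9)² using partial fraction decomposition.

Decompose: P = 2, Q = 2·9 - 2 = 16, so (2x - 2)/(x - 9)² = 2/(x - 9) + 16/(x - 9)². Integrate: ∫ P/(x - 9) dx = 2 ln|(x - 9)|; ∫ Q/(x - 9)² dx = -16/(x - 9). Sum: 2 ln|(x - 9)| - 16/(x - 9) + C


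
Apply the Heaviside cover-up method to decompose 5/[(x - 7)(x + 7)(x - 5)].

Cover (x - 7), x=7: P = 5/[(7 + 7)(7 - 5)] = 5/28. Cover (x + 7), x=-7: Q = 5/[(-7 - 7)(-7 - 5)] = 5/168. Cover (x - 5), x=5: R = 5/[(5 - 7)(5 + 7)] = -5/24.
Result: (5/28)/(x - 7) + (5/168)/(x + 7) - (5/24)/(x - 5)


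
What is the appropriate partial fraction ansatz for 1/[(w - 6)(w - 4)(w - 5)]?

Three distinct linear factors: P/(w - 6) + Q/(w - 4) + R/(w - 5)


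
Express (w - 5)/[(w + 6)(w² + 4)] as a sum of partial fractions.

At w=-6: P = (1·(-6) - 5)/((-6)² + 4) = -11/40. Q = -P = 11/40, R = 1 - (-6)·P = -13/20
Result: (-11/40)/(w + 6) + ((11/40)w - 13/20)/(w² + 4)


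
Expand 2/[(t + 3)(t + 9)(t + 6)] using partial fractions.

Using cover-up method: P = 1/9, Q = 1/9, R = -2/9
Result: (1/9)/(t + 3) + (1/9)/(t + 9) - (2/9)/(t + 6)


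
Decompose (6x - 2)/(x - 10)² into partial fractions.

(6x - 2) = α(x - 10) + β. At x = 10: β = 6·10 - 2 = 58. Coeff of x: α = 6
Result: 6/(x - 10) + 58/(x - 10)²


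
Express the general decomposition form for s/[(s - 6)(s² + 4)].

Linear + irreducible quadratic: α/(s - 6) + (βs + γ)/(s² + 4)


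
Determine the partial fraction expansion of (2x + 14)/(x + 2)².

(2x + 14) = P(x + 2) + Q. At x = -2: Q = 2·(-2) + 14 = 10. Coeff of x: P = 2
Result: 2/(x + 2) + 10/(x + 2)²


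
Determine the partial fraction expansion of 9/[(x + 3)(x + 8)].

9/(x + 3)(x + 8) = α/(x + 3) + β/(x + 8). α = 9/(-3 + 8) = 9/5, β = 9/(-8 + 3) = -9/5
Result: (9/5)/(x + 3) - (9/5)/(x + 8)


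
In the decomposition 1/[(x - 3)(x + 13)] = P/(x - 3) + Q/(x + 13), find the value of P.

Cover-up at x = 3: P = 1/(3 + 13) = 1/16


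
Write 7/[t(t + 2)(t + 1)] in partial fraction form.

Using cover-up method: P = 7/2, Q = 7/2, R = -7
Result: (7/2)/t + (7/2)/(t + 2) - 7/(t + 1)


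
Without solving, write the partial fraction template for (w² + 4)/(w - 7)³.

Repeated linear factor (power 3): P/(w - 7) + Q/(w - 7)² + R/(w - 7)³


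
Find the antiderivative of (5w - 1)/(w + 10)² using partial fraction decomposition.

Decompose: A = 5, B = 5·(-10) - 1 = -51, so (5w - 1)/(w + 10)² = 5/(w + 10) - 51/(w + 10)². Integrate: ∫ A/(w + 10) dw = 5 ln|(w + 10)|; ∫ B/(w + 10)² dw = 51/(w + 10). Sum: 5 ln|(w + 10)| + 51/(w + 10) + C


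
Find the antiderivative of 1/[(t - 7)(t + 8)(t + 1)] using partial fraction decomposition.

Cover-up: α = 1/120, β = 1/105, γ = -1/56. Decomposition: (1/120)/(t - 7) + (1/105)/(t + 8) - (1/56)/(t + 1). Integrate each term: (1/120) ln|(t - 7)| + (1/105) ln|(t + 8)| - (1/56) ln|(t + 1)| + C


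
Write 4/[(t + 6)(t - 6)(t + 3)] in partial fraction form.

Using cover-up method: α = 1/9, β = 1/27, γ = -4/27
Result: (1/9)/(t + 6) + (1/27)/(t - 6) - (4/27)/(t + 3)


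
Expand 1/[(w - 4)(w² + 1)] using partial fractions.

Cover-up at w = 4: P = 1/(4² + 1) = 1/17. Then Q = -P = -1/17, R = -P·(0 + 4) = -4/17
Result: (1/17)/(w - 4) - ((1/17)w + 4/17)/(w² + 1)


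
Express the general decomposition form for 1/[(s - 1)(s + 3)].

Distinct linear factors: P/(s - 1) + Q/(s + 3)


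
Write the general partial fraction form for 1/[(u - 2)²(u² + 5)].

Repeated linear + quadratic: α/(u - 2) + β/(u - 2)² + (γu + δ)/(u² + 5)


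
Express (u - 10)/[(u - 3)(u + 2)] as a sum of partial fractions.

At u=3: A = (1·3 - 10)/(3 + 2) = -7/5. At u=-2: B = (1·(-2) - 10)/(-2 - 3) = 12/5
Result: (-7/5)/(u - 3) + (12/5)/(u + 2)


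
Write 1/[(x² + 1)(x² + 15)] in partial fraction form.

Coefficient matching gives α = γ = 0, β = 1/(15-1) = 1/14, δ = -β = -1/14
Result: (1/14)/(x² + 1) - (1/14)/(x² + 15)


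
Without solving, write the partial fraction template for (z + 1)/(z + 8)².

Repeated linear factor: α/(z + 8) + β/(z + 8)²


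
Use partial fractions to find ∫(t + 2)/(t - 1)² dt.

Decompose: A = 1, B = 1·1 + 2 = 3, so (t + 2)/(t - 1)² = 1/(t - 1) + 3/(t - 1)². Integrate: ∫ A/(t - 1) dt = ln|(t - 1)|; ∫ B/(t - 1)² dt = -3/(t - 1). Sum: ln|(t - 1)| - 3/(t - 1) + C


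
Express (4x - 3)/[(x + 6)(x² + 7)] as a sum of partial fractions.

At x=-6: α = (4·(-6) - 3)/((-6)² + 7) = -27/43. β = -α = 27/43, γ = 4 - (-6)·α = 10/43
Result: (-27/43)/(x + 6) + ((27/43)x + 10/43)/(x² + 7)


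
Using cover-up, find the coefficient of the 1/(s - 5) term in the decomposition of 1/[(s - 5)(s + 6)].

Cover (s - 5), set s=5: 1/((s + 6) at s=5) = 1/(11) = 1/11


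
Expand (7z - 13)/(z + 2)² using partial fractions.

(7z - 13) = A(z + 2) + B. At z = -2: B = 7·(-2) - 13 = -27. Coeff of z: A = 7
Result: 7/(z + 2) - 27/(z + 2)²


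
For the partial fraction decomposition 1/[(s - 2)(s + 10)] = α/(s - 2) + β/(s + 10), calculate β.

Cover-up at s = -10: β = 1/(-10 - 2) = -1/12


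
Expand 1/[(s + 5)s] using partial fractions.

1/(s + 5)s = A/(s + 5) + B/s. A = 1/(-5 - 0) = -1/5, B = 1/(0 + 5) = 1/5
Result: (-1/5)/(s + 5) + (1/5)/s


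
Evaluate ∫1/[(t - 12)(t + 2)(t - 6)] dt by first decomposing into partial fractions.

Cover-up: α = 1/84, β = 1/112, γ = -1/48. Decomposition: (1/84)/(t - 12) + (1/112)/(t + 2) - (1/48)/(t - 6). Integrate each term: (1/84) ln|(t - 12)| + (1/112) ln|(t + 2)| - (1/48) ln|(t - 6)| + C


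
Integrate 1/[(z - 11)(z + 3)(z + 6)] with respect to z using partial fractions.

Cover-up: P = 1/238, Q = -1/42, R = 1/51. Decomposition: (1/238)/(z - 11) - (1/42)/(z + 3) + (1/51)/(z + 6). Integrate each term: (1/238) ln|(z - 11)| - (1/42) ln|(z + 3)| + (1/51) ln|(z + 6)| + C


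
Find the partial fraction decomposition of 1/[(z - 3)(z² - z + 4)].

Cover-up at z = 3: α = 1/(3² - 1·3 + 4) = 1/10. Then β = -α = -1/10, γ = -α·(-1 + 3) = -1/5
Result: (1/10)/(z - 3) - ((1/10)z + 1/5)/(z² - z + 4)


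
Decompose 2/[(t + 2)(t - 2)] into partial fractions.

2/(t + 2)(t - 2) = A/(t + 2) + B/(t - 2). A = 2/(-2 - 2) = -1/2, B = 2/(2 + 2) = 1/2
Result: (-1/2)/(t + 2) + (1/2)/(t - 2)


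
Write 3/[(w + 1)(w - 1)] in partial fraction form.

3/(w + 1)(w - 1) = A/(w + 1) + B/(w - 1). A = 3/(-1 - 1) = -3/2, B = 3/(1 + 1) = 3/2
Result: (-3/2)/(w + 1) + (3/2)/(w - 1)


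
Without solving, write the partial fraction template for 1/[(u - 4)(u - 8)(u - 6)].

Three distinct linear factors: A/(u - 4) + B/(u - 8) + C/(u - 6)


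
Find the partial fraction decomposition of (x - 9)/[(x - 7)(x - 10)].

At x=7: A = (1·7 - 9)/(7 - 10) = 2/3. At x=10: B = (1·10 - 9)/(10 - 7) = 1/3
Result: (2/3)/(x - 7) + (1/3)/(x - 10)


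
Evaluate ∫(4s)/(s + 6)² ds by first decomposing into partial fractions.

Decompose: A = 4, B = 4·(-6) + 0 = -24, so (4s)/(s + 6)² = 4/(s + 6) - 24/(s + 6)². Integrate: ∫ A/(s + 6) ds = 4 ln|(s + 6)|; ∫ B/(s + 6)² ds = 24/(s + 6). Sum: 4 ln|(s + 6)| + 24/(s + 6) + C


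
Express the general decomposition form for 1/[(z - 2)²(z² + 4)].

Repeated linear + quadratic: α/(z - 2) + β/(z - 2)² + (γz + δ)/(z² + 4)


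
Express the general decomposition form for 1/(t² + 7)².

Repeated quadratic factor: (αt + β)/(t² + 7) + (γt + δ)/(t² + 7)²


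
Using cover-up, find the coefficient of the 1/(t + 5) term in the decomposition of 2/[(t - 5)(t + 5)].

Cover (t + 5), set t=-5: 2/((t - 5) at t=-5) = 2/(-10) = -1/5


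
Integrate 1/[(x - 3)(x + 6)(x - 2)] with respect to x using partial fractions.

Cover-up: P = 1/9, Q = 1/72, R = -1/8. Decomposition: (1/9)/(x - 3) + (1/72)/(x + 6) - (1/8)/(x - 2). Integrate each term: (1/9) ln|(x - 3)| + (1/72) ln|(x + 6)| - (1/8) ln|(x - 2)| + C


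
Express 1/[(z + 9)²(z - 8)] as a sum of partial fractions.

Cover-up at z=8: R = 1/(8 + 9)² = 1/289. Cover-up at z=-9: Q = 1/(-9 - 8) = -1/17. Comparing z² coeff: P = -R = -1/289
Result: (-1/289)/(z + 9) - (1/17)/(z + 9)² + (1/289)/(z - 8)


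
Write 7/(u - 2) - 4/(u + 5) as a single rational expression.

Common denominator (u - 2)(u + 5). Numerator: 7(u + 5) - 4(u - 2) = (7u + 35) - (4u - 8) = 3u + 43
Result: (3u + 43)/[(u - 2)(u + 5)]


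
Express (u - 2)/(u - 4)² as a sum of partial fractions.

(u - 2) = A(u - 4) + B. At u = 4: B = 1·4 - 2 = 2. Coeff of u: A = 1
Result: 1/(u - 4) + 2/(u - 4)²


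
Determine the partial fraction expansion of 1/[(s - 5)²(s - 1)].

Cover-up at s=1: γ = 1/(1 - 5)² = 1/16. Cover-up at s=5: β = 1/(5 - 1) = 1/4. Comparing s² coeff: α = -γ = -1/16
Result: (-1/16)/(s - 5) + (1/4)/(s - 5)² + (1/16)/(s - 1)


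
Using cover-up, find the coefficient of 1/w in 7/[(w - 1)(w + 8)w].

Cover w, set w=0: 7/[(0 - 1)(0 + 8)] = -7/8


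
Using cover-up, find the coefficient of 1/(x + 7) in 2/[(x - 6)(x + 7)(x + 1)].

Cover (x + 7), set x=-7: 2/[(-7 - 6)(-7 + 1)] = 1/39


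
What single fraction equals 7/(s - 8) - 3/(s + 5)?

Common denominator (s - 8)(s + 5). Numerator: 7(s + 5) - 3(s - 8) = (7s + 35) - (3s - 24) = 4s + 59
Result: (4s + 59)/[(s - 8)(s + 5)]


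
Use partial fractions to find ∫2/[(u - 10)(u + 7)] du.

Decompose: 2/[(u - 10)(u + 7)] = (2/17)/(u - 10) - (2/17)/(u + 7). Integrate each term: (2/17) ln|(u - 10)| - (2/17) ln|(u + 7)| + C


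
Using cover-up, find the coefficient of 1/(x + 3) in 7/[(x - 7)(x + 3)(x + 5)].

Cover (x + 3), set x=-3: 7/[(-3 - 7)(-3 + 5)] = -7/20


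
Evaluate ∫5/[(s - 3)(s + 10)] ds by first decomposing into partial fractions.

Decompose: 5/[(s - 3)(s + 10)] = (5/13)/(s - 3) - (5/13)/(s + 10). Integrate each term: (5/13) ln|(s - 3)| - (5/13) ln|(s + 10)| + C


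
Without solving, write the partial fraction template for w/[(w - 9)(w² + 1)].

Linear + irreducible quadratic: α/(w - 9) + (βw + γ)/(w² + 1)


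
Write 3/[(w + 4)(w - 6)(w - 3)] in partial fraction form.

Using cover-up method: A = 3/70, B = 1/10, C = -1/7
Result: (3/70)/(w + 4) + (1/10)/(w - 6) - (1/7)/(w - 3)


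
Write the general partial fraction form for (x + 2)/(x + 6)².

Repeated linear factor: A/(x + 6) + B/(x + 6)²


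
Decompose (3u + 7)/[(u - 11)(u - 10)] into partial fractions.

At u=11: P = (3·11 + 7)/(11 - 10) = 40. At u=10: Q = (3·10 + 7)/(10 - 11) = -37
Result: 40/(u - 11) - 37/(u - 10)


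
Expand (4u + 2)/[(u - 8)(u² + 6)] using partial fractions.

At u=8: A = (4·8 + 2)/(8² + 6) = 17/35. B = -A = -17/35, C = 4 - 8·A = 4/35
Result: (17/35)/(u - 8) - ((17/35)u - 4/35)/(u² + 6)


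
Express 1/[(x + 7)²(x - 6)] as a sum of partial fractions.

Cover-up at x=6: γ = 1/(6 + 7)² = 1/169. Cover-up at x=-7: β = 1/(-7 - 6) = -1/13. Comparing x² coeff: α = -γ = -1/169
Result: (-1/169)/(x + 7) - (1/13)/(x + 7)² + (1/169)/(x - 6)


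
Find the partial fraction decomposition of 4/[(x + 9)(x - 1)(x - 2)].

Using cover-up method: α = 2/55, β = -2/5, γ = 4/11
Result: (2/55)/(x + 9) - (2/5)/(x - 1) + (4/11)/(x - 2)


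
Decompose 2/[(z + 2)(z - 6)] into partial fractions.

2/(z + 2)(z - 6) = α/(z + 2) + β/(z - 6). α = 2/(-2 - 6) = -1/4, β = 2/(6 + 2) = 1/4
Result: (-1/4)/(z + 2) + (1/4)/(z - 6)


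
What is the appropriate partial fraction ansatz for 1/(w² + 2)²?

Repeated quadratic factor: (Aw + B)/(w² + 2) + (Cw + D)/(w² + 2)²


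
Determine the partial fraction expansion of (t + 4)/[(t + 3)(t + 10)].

At t=-3: P = (1·(-3) + 4)/(-3 + 10) = 1/7. At t=-10: Q = (1·(-10) + 4)/(-10 + 3) = 6/7
Result: (1/7)/(t + 3) + (6/7)/(t + 10)


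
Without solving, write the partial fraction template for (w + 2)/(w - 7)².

Repeated linear factor: P/(w - 7) + Q/(w - 7)²


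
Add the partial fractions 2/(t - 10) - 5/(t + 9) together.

Common denominator (t - 10)(t + 9). Numerator: 2(t + 9) - 5(t - 10) = (2t + 18) - (5t - 50) = -3t + 68
Result: (-3t + 68)/[(t - 10)(t + 9)]


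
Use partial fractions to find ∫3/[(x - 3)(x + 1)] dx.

Decompose: 3/[(x - 3)(x + 1)] = (3/4)/(x - 3) - (3/4)/(x + 1). Integrate each term: (3/4) ln|(x - 3)| - (3/4) ln|(x + 1)| + C


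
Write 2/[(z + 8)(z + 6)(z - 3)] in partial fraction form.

Using cover-up method: α = 1/11, β = -1/9, γ = 2/99
Result: (1/11)/(z + 8) - (1/9)/(z + 6) + (2/99)/(z - 3)


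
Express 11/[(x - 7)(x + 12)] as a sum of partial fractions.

11/(x - 7)(x + 12) = P/(x - 7) + Q/(x + 12). P = 11/(7 + 12) = 11/19, Q = 11/(-12 - 7) = -11/19
Result: (11/19)/(x - 7) - (11/19)/(x + 12)


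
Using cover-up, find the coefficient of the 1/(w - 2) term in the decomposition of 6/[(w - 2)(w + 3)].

Cover (w - 2), set w=2: 6/((w + 3) at w=2) = 6/(5) = 6/5


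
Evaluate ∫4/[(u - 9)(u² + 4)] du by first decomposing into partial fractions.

Cover-up at u=9: α = 4/(9²+4) = 4/85. Coeff matching: β = -4/85, γ = -36/85. Decomposition: (4/85)/(u - 9) - ((4/85)u + 36/85)/(u² + 4). Integrate: linear → ln, quadratic → (1/2)ln + arctan: (4/85) ln|(u - 9)| - (2/85) ln(u² + 4) - (18/85) arctan(u/2) + C


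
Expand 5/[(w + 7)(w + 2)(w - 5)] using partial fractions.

Using cover-up method: A = 1/12, B = -1/7, C = 5/84
Result: (1/12)/(w + 7) - (1/7)/(w + 2) + (5/84)/(w - 5)


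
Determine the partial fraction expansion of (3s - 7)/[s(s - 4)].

At s=0: α = (3·0 - 7)/(0 - 4) = 7/4. At s=4: β = (3·4 - 7)/(4 - 0) = 5/4
Result: (7/4)/s + (5/4)/(s - 4)


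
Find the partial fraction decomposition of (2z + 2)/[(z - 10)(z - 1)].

At z=10: α = (2·10 + 2)/(10 - 1) = 22/9. At z=1: β = (2·1 + 2)/(1 - 10) = -4/9
Result: (22/9)/(z - 10) - (4/9)/(z - 1)


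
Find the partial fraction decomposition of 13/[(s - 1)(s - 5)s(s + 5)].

Using Heaviside cover-up: (-13/24)/(s - 1) + (13/200)/(s - 5) + (13/25)/s - (13/300)/(s + 5)


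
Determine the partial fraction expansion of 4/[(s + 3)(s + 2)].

4/(s + 3)(s + 2) = α/(s + 3) + β/(s + 2). α = 4/(-3 + 2) = -4, β = 4/(-2 + 3) = 4
Result: -4/(s + 3) + 4/(s + 2)


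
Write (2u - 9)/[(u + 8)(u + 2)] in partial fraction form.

At u=-8: α = (2·(-8) - 9)/(-8 + 2) = 25/6. At u=-2: β = (2·(-2) - 9)/(-2 + 8) = -13/6
Result: (25/6)/(u + 8) - (13/6)/(u + 2)


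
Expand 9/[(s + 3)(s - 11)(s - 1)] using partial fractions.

Using cover-up method: A = 9/56, B = 9/140, C = -9/40
Result: (9/56)/(s + 3) + (9/140)/(s - 11) - (9/40)/(s - 1)


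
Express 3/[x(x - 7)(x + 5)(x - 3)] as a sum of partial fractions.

Using Heaviside cover-up: (1/35)/x + (1/112)/(x - 7) - (1/160)/(x + 5) - (1/32)/(x - 3)


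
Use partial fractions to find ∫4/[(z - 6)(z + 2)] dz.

Decompose: 4/[(z - 6)(z + 2)] = (1/2)/(z - 6) - (1/2)/(z + 2). Integrate each term: (1/2) ln|(z - 6)| - (1/2) ln|(z + 2)| + C


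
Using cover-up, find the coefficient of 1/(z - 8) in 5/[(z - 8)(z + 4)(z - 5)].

Cover (z - 8), set z=8: 5/[(8 + 4)(8 - 5)] = 5/36


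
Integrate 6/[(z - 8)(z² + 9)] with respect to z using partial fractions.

Cover-up at z=8: P = 6/(8²+9) = 6/73. Coeff matching: Q = -6/73, R = -48/73. Decomposition: (6/73)/(z - 8) - ((6/73)z + 48/73)/(z² + 9). Integrate: linear → ln, quadratic → (1/2)ln + arctan: (6/73) ln|(z - 8)| - (3/73) ln(z² + 9) - (16/73) arctan(z/3) + C


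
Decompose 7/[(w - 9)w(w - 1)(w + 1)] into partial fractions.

Using Heaviside cover-up: (7/720)/(w - 9) + (7/9)/w - (7/16)/(w - 1) - (7/20)/(w + 1)


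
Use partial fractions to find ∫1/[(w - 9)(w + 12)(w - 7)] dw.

Cover-up: α = 1/42, β = 1/399, γ = -1/38. Decomposition: (1/42)/(w - 9) + (1/399)/(w + 12) - (1/38)/(w - 7). Integrate each term: (1/42) ln|(w - 9)| + (1/399) ln|(w + 12)| - (1/38) ln|(w - 7)| + C


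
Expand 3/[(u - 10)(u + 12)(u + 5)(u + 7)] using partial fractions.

Using Heaviside cover-up: (1/1870)/(u - 10) - (3/770)/(u + 12) - (1/70)/(u + 5) + (3/170)/(u + 7)


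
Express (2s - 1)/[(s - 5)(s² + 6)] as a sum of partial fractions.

At s=5: A = (2·5 - 1)/(5² + 6) = 9/31. B = -A = -9/31, C = 2 - 5·A = 17/31
Result: (9/31)/(s - 5) - ((9/31)s - 17/31)/(s² + 6)


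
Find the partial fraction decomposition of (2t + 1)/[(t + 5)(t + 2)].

At t=-5: P = (2·(-5) + 1)/(-5 + 2) = 3. At t=-2: Q = (2·(-2) + 1)/(-2 + 5) = -1
Result: 3/(t + 5) - 1/(t + 2)


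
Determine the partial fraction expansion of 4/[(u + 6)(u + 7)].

4/(u + 6)(u + 7) = P/(u + 6) + Q/(u + 7). P = 4/(-6 + 7) = 4, Q = 4/(-7 + 6) = -4
Result: 4/(u + 6) - 4/(u + 7)


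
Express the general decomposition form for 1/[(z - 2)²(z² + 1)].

Repeated linear + quadratic: P/(z - 2) + Q/(z - 2)² + (Rz + S)/(z² + 1)


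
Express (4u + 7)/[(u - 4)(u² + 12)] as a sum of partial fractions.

At u=4: A = (4·4 + 7)/(4² + 12) = 23/28. B = -A = -23/28, C = 4 - 4·A = 5/7
Result: (23/28)/(u - 4) - ((23/28)u - 5/7)/(u² + 12)


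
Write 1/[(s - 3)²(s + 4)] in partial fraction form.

Cover-up at s=-4: R = 1/(-4 - 3)² = 1/49. Cover-up at s=3: Q = 1/(3 + 4) = 1/7. Comparing s² coeff: P = -R = -1/49
Result: (-1/49)/(s - 3) + (1/7)/(s - 3)² + (1/49)/(s + 4)


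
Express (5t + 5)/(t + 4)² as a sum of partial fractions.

(5t + 5) = P(t + 4) + Q. At t = -4: Q = 5·(-4) + 5 = -15. Coeff of t: P = 5
Result: 5/(t + 4) - 15/(t + 4)²


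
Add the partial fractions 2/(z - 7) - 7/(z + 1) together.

Common denominator (z - 7)(z + 1). Numerator: 2(z + 1) - 7(z - 7) = (2z + 2) - (7z - 49) = -5z + 51
Result: (-5z + 51)/[(z - 7)(z + 1)]


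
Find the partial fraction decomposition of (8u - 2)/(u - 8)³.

(8u - 2) = P(u - 8)² + Q(u - 8) + R. At u = 8: R = 8·8 - 2 = 62. Coefficients: P = 0, Q = 8
Result: 8/(u - 8)² + 62/(u - 8)³


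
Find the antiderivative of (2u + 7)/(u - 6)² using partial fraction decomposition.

Decompose: α = 2, β = 2·6 + 7 = 19, so (2u + 7)/(u - 6)² = 2/(u - 6) + 19/(u - 6)². Integrate: ∫ α/(u - 6) du = 2 ln|(u - 6)|; ∫ β/(u - 6)² du = -19/(u - 6). Sum: 2 ln|(u - 6)| - 19/(u - 6) + C
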